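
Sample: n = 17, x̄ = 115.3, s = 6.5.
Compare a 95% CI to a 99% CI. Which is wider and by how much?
99% CI is wider by 2.53

df = 16
95% CI: t* = 2.120, (111.96, 118.64), width = 2 · t* · s/√n = 6.68
99% CI: t* = 2.921, (110.70, 119.90), width = 2 · t* · s/√n = 9.21

The 99% CI is wider by 9.21 - 6.68 = 2.53.
Higher confidence requires a wider interval.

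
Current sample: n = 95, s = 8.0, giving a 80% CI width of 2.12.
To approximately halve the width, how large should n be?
n ≈ 380

CI width ∝ 1/√n
To reduce width by factor 2, need √n to grow by 2 → need 2² = 4 times as many samples.

Current: n = 95, width = 2.12
New: n = 380, width ≈ 1.05

Width reduced by factor of 2.12/1.05 = 2.02.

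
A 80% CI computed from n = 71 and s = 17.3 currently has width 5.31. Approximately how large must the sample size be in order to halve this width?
n ≈ 284

CI width ∝ 1/√n
To reduce width by factor 2, need √n to grow by 2 → need 2² = 4 times as many samples.

Current: n = 71, width = 5.31
New: n = 284, width ≈ 2.64

Width reduced by factor of 5.31/2.64 = 2.01.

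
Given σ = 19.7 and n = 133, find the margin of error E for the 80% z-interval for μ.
Margin of error = 2.19

Margin of error = z* · σ/√n
= 1.282 · 19.7/√133
= 1.282 · 19.7/11.5326
= 2.19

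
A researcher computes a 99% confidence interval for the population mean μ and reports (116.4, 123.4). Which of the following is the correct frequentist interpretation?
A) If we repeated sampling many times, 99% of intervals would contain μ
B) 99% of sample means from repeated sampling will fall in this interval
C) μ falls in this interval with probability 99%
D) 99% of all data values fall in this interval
A

A) Correct — this is the frequentist long-run coverage interpretation.
B) Wrong — coverage applies to intervals containing μ, not to future x̄ values.
C) Wrong — μ is fixed; the randomness lives in the interval, not in μ.
D) Wrong — a CI is about the parameter μ, not individual data values.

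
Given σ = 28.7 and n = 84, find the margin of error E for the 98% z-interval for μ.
Margin of error = 7.28

Margin of error = z* · σ/√n
= 2.326 · 28.7/√84
= 2.326 · 28.7/9.1652
= 7.28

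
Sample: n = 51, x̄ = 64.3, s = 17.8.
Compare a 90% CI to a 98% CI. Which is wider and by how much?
98% CI is wider by 3.63

df = 50
90% CI: t* = 1.676, (60.12, 68.48), width = 2 · t* · s/√n = 8.35
98% CI: t* = 2.403, (58.31, 70.29), width = 2 · t* · s/√n = 11.98

The 98% CI is wider by 11.98 - 8.35 = 3.63.
Higher confidence requires a wider interval.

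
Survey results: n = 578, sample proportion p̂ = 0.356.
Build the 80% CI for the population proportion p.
(0.330, 0.382)

Proportion CI:
SE = √(p̂(1-p̂)/n) = √(0.356 · 0.644 / 578) = 0.01992

z* = 1.282
Margin = z* · SE = 1.282 · 0.01992 = 0.0255

CI: 0.356 ± 0.0255 = (0.330, 0.382)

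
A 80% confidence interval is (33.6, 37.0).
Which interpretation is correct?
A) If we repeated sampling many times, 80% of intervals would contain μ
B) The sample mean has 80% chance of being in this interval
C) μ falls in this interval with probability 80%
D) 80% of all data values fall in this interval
A

A) Correct — this is the frequentist long-run coverage interpretation.
B) Wrong — x̄ is observed and sits in the interval by construction.
C) Wrong — μ is fixed; the randomness lives in the interval, not in μ.
D) Wrong — a CI is about the parameter μ, not individual data values.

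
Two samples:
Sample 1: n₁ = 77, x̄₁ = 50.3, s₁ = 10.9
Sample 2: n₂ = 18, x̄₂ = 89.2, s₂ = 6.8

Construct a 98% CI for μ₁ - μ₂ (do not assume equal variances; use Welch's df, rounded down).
(-43.81, -33.99)

Difference: x̄₁ - x̄₂ = -38.90
SE = √(s₁²/n₁ + s₂²/n₂) = √(10.9²/77 + 6.8²/18) = 2.0278
df = 40.30 → 40 (Welch–Satterthwaite, rounded down)
t* = 2.423

CI: -38.90 ± 2.423 · 2.0278 = -38.90 ± 4.91 = (-43.81, -33.99)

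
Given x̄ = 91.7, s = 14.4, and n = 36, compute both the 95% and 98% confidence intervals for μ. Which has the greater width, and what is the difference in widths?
98% CI is wider by 1.96

df = 35
95% CI: t* = 2.030, (86.83, 96.57), width = 2 · t* · s/√n = 9.74
98% CI: t* = 2.438, (85.85, 97.55), width = 2 · t* · s/√n = 11.70

The 98% CI is wider by 11.70 - 9.74 = 1.96.
Higher confidence requires a wider interval.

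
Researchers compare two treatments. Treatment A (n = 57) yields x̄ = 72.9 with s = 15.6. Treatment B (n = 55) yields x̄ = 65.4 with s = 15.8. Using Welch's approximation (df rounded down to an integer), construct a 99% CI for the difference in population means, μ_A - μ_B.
(-0.28, 15.28)

Difference: x̄₁ - x̄₂ = 7.50
SE = √(s₁²/n₁ + s₂²/n₂) = √(15.6²/57 + 15.8²/55) = 2.9679
df = 109.74 → 109 (Welch–Satterthwaite, rounded down)
t* = 2.622

CI: 7.50 ± 2.622 · 2.9679 = 7.50 ± 7.78 = (-0.28, 15.28)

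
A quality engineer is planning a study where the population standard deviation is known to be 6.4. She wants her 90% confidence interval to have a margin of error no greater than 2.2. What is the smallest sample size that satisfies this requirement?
n ≥ 23

For margin E ≤ 2.2:
n ≥ (z* · σ / E)²
n ≥ (1.645 · 6.4 / 2.2)²
n ≥ 22.90

Minimum n = 23 (rounding up)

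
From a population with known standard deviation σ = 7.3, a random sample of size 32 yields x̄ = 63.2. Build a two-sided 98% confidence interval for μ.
(60.20, 66.20)

z-interval (σ known):
z* = 2.326 for 98% confidence

Margin of error = z* · σ/√n = 2.326 · 7.3/√32 = 3.00

CI: (63.2 - 3.00, 63.2 + 3.00) = (60.20, 66.20)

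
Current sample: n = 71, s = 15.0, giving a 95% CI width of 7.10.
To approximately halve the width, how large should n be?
n ≈ 284

CI width ∝ 1/√n
To reduce width by factor 2, need √n to grow by 2 → need 2² = 4 times as many samples.

Current: n = 71, width = 7.10
New: n = 284, width ≈ 3.50

Width reduced by factor of 7.10/3.50 = 2.03.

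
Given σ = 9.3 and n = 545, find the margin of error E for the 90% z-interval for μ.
Margin of error = 0.66

Margin of error = z* · σ/√n
= 1.645 · 9.3/√545
= 1.645 · 9.3/23.3452
= 0.66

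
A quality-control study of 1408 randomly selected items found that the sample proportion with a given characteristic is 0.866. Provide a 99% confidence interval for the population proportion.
(0.843, 0.889)

Proportion CI:
SE = √(p̂(1-p̂)/n) = √(0.866 · 0.134 / 1408) = 0.00908

z* = 2.576
Margin = z* · SE = 2.576 · 0.00908 = 0.0234

CI: 0.866 ± 0.0234 = (0.843, 0.889)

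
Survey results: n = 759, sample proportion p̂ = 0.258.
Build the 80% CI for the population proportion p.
(0.238, 0.278)

Proportion CI:
SE = √(p̂(1-p̂)/n) = √(0.258 · 0.742 / 759) = 0.01588

z* = 1.282
Margin = z* · SE = 1.282 · 0.01588 = 0.0204

CI: 0.258 ± 0.0204 = (0.238, 0.278)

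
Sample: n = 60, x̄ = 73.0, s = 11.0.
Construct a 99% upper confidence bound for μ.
μ ≤ 76.40

Upper bound (one-sided):
t* = 2.391 (one-sided for 99%)
Upper bound = x̄ + t* · s/√n = 73.0 + 2.391 · 11.0/√60 = 76.40

We are 99% confident that μ ≤ 76.40.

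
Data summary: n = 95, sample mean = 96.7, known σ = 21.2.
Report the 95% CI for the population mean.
(92.44, 100.96)

z-interval (σ known):
z* = 1.960 for 95% confidence

Margin of error = z* · σ/√n = 1.960 · 21.2/√95 = 4.26

CI: (96.7 - 4.26, 96.7 + 4.26) = (92.44, 100.96)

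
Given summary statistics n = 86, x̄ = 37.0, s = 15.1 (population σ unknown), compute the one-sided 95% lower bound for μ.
μ ≥ 34.29

Lower bound (one-sided):
t* = 1.663 (one-sided for 95%)
Lower bound = x̄ - t* · s/√n = 37.0 - 1.663 · 15.1/√86 = 34.29

We are 95% confident that μ ≥ 34.29.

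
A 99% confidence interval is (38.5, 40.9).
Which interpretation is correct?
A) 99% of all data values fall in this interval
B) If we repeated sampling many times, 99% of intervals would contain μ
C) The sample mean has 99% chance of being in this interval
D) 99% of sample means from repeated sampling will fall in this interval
B

A) Wrong — a CI is about the parameter μ, not individual data values.
B) Correct — this is the frequentist long-run coverage interpretation.
C) Wrong — x̄ is observed and sits in the interval by construction.
D) Wrong — coverage applies to intervals containing μ, not to future x̄ values.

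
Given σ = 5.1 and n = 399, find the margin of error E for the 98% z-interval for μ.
Margin of error = 0.59

Margin of error = z* · σ/√n
= 2.326 · 5.1/√399
= 2.326 · 5.1/19.9750
= 0.59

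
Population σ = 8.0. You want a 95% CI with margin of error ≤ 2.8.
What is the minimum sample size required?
n ≥ 32

For margin E ≤ 2.8:
n ≥ (z* · σ / E)²
n ≥ (1.960 · 8.0 / 2.8)²
n ≥ 31.36

Minimum n = 32 (rounding up)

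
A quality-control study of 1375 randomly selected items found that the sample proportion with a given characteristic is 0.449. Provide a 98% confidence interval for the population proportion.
(0.418, 0.480)

Proportion CI:
SE = √(p̂(1-p̂)/n) = √(0.449 · 0.551 / 1375) = 0.01341

z* = 2.326
Margin = z* · SE = 2.326 · 0.01341 = 0.0312

CI: 0.449 ± 0.0312 = (0.418, 0.480)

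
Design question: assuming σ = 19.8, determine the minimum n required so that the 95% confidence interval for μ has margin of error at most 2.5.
n ≥ 241

For margin E ≤ 2.5:
n ≥ (z* · σ / E)²
n ≥ (1.960 · 19.8 / 2.5)²
n ≥ 240.97

Minimum n = 241 (rounding up)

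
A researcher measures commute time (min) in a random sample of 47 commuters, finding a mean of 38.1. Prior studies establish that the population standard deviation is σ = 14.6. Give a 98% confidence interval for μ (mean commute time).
(33.15, 43.05)

z-interval (σ known):
z* = 2.326 for 98% confidence

Margin of error = z* · σ/√n = 2.326 · 14.6/√47 = 4.95

CI: (38.1 - 4.95, 38.1 + 4.95) = (33.15, 43.05)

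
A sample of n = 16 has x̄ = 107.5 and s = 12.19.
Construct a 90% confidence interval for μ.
(102.16, 112.84)

t-interval (σ unknown):
df = n - 1 = 15
t* = 1.753 for 90% confidence

Margin of error = t* · s/√n = 1.753 · 12.19/√16 = 5.34

CI: (102.16, 112.84)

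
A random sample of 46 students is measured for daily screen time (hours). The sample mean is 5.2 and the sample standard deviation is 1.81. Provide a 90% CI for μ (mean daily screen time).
(4.75, 5.65)

t-interval (σ unknown):
df = n - 1 = 45
t* = 1.679 for 90% confidence

Margin of error = t* · s/√n = 1.679 · 1.81/√46 = 0.45

CI: (4.75, 5.65)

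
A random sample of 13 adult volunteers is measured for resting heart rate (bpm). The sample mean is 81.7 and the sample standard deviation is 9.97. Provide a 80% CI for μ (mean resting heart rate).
(77.95, 85.45)

t-interval (σ unknown):
df = n - 1 = 12
t* = 1.356 for 80% confidence

Margin of error = t* · s/√n = 1.356 · 9.97/√13 = 3.75

CI: (77.95, 85.45)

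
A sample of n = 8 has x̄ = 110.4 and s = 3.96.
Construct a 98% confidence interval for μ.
(106.20, 114.60)

t-interval (σ unknown):
df = n - 1 = 7
t* = 2.998 for 98% confidence

Margin of error = t* · s/√n = 2.998 · 3.96/√8 = 4.20

CI: (106.20, 114.60)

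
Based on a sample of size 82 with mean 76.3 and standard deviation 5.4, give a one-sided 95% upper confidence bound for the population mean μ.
μ ≤ 77.29

Upper bound (one-sided):
t* = 1.664 (one-sided for 95%)
Upper bound = x̄ + t* · s/√n = 76.3 + 1.664 · 5.4/√82 = 77.29

We are 95% confident that μ ≤ 77.29.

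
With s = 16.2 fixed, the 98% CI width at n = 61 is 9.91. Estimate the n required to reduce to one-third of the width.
n ≈ 549

CI width ∝ 1/√n
To reduce width by factor 3, need √n to grow by 3 → need 3² = 9 times as many samples.

Current: n = 61, width = 9.91
New: n = 549, width ≈ 3.23

Width reduced by factor of 9.91/3.23 = 3.07.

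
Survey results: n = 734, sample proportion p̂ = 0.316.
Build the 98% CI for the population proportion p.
(0.276, 0.356)

Proportion CI:
SE = √(p̂(1-p̂)/n) = √(0.316 · 0.684 / 734) = 0.01716

z* = 2.326
Margin = z* · SE = 2.326 · 0.01716 = 0.0399

CI: 0.316 ± 0.0399 = (0.276, 0.356)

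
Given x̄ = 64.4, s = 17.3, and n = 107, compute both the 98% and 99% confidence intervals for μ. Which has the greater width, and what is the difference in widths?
99% CI is wider by 0.87

df = 106
98% CI: t* = 2.362, (60.45, 68.35), width = 2 · t* · s/√n = 7.90
99% CI: t* = 2.623, (60.01, 68.79), width = 2 · t* · s/√n = 8.77

The 99% CI is wider by 8.77 - 7.90 = 0.87.
Higher confidence requires a wider interval.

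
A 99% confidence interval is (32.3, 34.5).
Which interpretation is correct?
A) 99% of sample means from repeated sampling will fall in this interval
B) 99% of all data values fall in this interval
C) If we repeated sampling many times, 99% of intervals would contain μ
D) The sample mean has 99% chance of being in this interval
C

A) Wrong — coverage applies to intervals containing μ, not to future x̄ values.
B) Wrong — a CI is about the parameter μ, not individual data values.
C) Correct — this is the frequentist long-run coverage interpretation.
D) Wrong — x̄ is observed and sits in the interval by construction.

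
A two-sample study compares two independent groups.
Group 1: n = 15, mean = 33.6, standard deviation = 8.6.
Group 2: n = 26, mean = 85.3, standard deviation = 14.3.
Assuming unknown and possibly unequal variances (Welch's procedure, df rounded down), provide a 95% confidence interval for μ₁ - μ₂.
(-58.94, -44.46)

Difference: x̄₁ - x̄₂ = -51.70
SE = √(s₁²/n₁ + s₂²/n₂) = √(8.6²/15 + 14.3²/26) = 3.5771
df = 38.88 → 38 (Welch–Satterthwaite, rounded down)
t* = 2.024

CI: -51.70 ± 2.024 · 3.5771 = -51.70 ± 7.24 = (-58.94, -44.46)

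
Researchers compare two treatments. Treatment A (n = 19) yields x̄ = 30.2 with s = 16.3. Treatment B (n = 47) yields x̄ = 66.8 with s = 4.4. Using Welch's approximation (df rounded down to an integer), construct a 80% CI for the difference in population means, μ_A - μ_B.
(-41.64, -31.56)

Difference: x̄₁ - x̄₂ = -36.60
SE = √(s₁²/n₁ + s₂²/n₂) = √(16.3²/19 + 4.4²/47) = 3.7942
df = 19.07 → 19 (Welch–Satterthwaite, rounded down)
t* = 1.328

CI: -36.60 ± 1.328 · 3.7942 = -36.60 ± 5.04 = (-41.64, -31.56)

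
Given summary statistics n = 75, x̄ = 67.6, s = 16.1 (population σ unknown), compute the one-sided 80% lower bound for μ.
μ ≥ 66.03

Lower bound (one-sided):
t* = 0.847 (one-sided for 80%)
Lower bound = x̄ - t* · s/√n = 67.6 - 0.847 · 16.1/√75 = 66.03

We are 80% confident that μ ≥ 66.03.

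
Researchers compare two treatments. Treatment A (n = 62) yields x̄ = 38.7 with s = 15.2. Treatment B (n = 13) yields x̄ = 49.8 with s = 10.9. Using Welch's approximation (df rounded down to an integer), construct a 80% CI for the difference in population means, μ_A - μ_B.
(-15.83, -6.37)

Difference: x̄₁ - x̄₂ = -11.10
SE = √(s₁²/n₁ + s₂²/n₂) = √(15.2²/62 + 10.9²/13) = 3.5869
df = 23.03 → 23 (Welch–Satterthwaite, rounded down)
t* = 1.319

CI: -11.10 ± 1.319 · 3.5869 = -11.10 ± 4.73 = (-15.83, -6.37)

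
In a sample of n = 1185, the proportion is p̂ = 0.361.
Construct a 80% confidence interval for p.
(0.343, 0.379)

Proportion CI:
SE = √(p̂(1-p̂)/n) = √(0.361 · 0.639 / 1185) = 0.01395

z* = 1.282
Margin = z* · SE = 1.282 · 0.01395 = 0.0179

CI: 0.361 ± 0.0179 = (0.343, 0.379)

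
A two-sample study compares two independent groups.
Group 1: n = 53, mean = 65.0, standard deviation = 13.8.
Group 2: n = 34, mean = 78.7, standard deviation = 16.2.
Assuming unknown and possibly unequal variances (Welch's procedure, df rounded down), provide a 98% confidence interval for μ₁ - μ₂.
(-21.73, -5.67)

Difference: x̄₁ - x̄₂ = -13.70
SE = √(s₁²/n₁ + s₂²/n₂) = √(13.8²/53 + 16.2²/34) = 3.3633
df = 62.31 → 62 (Welch–Satterthwaite, rounded down)
t* = 2.388

CI: -13.70 ± 2.388 · 3.3633 = -13.70 ± 8.03 = (-21.73, -5.67)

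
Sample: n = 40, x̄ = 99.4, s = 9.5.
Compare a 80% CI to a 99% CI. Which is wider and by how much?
99% CI is wider by 4.22

df = 39
80% CI: t* = 1.304, (97.44, 101.36), width = 2 · t* · s/√n = 3.92
99% CI: t* = 2.708, (95.33, 103.47), width = 2 · t* · s/√n = 8.14

The 99% CI is wider by 8.14 - 3.92 = 4.22.
Higher confidence requires a wider interval.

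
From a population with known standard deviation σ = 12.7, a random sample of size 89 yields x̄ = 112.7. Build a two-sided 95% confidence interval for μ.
(110.06, 115.34)

z-interval (σ known):
z* = 1.960 for 95% confidence

Margin of error = z* · σ/√n = 1.960 · 12.7/√89 = 2.64

CI: (112.7 - 2.64, 112.7 + 2.64) = (110.06, 115.34)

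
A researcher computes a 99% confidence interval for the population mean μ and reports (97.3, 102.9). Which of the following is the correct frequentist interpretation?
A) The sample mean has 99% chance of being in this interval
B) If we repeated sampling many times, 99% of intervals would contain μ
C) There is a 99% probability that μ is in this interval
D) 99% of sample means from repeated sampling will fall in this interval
B

A) Wrong — x̄ is observed and sits in the interval by construction.
B) Correct — this is the frequentist long-run coverage interpretation.
C) Wrong — μ is fixed; the randomness lives in the interval, not in μ.
D) Wrong — coverage applies to intervals containing μ, not to future x̄ values.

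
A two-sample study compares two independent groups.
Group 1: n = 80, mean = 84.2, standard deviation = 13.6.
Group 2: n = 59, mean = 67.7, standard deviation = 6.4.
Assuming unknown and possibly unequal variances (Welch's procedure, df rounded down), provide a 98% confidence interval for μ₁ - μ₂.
(12.41, 20.59)

Difference: x̄₁ - x̄₂ = 16.50
SE = √(s₁²/n₁ + s₂²/n₂) = √(13.6²/80 + 6.4²/59) = 1.7339
df = 118.96 → 118 (Welch–Satterthwaite, rounded down)
t* = 2.358

CI: 16.50 ± 2.358 · 1.7339 = 16.50 ± 4.09 = (12.41, 20.59)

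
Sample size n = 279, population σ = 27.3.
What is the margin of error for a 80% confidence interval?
Margin of error = 2.10

Margin of error = z* · σ/√n
= 1.282 · 27.3/√279
= 1.282 · 27.3/16.7033
= 2.10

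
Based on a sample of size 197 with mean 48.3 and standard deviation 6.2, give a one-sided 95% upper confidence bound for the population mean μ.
μ ≤ 49.03

Upper bound (one-sided):
t* = 1.653 (one-sided for 95%)
Upper bound = x̄ + t* · s/√n = 48.3 + 1.653 · 6.2/√197 = 49.03

We are 95% confident that μ ≤ 49.03.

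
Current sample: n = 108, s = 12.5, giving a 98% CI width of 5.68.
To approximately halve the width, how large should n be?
n ≈ 432

CI width ∝ 1/√n
To reduce width by factor 2, need √n to grow by 2 → need 2² = 4 times as many samples.

Current: n = 108, width = 5.68
New: n = 432, width ≈ 2.81

Width reduced by factor of 5.68/2.81 = 2.02.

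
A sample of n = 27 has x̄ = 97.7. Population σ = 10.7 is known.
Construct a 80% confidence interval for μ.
(95.06, 100.34)

z-interval (σ known):
z* = 1.282 for 80% confidence

Margin of error = z* · σ/√n = 1.282 · 10.7/√27 = 2.64

CI: (97.7 - 2.64, 97.7 + 2.64) = (95.06, 100.34)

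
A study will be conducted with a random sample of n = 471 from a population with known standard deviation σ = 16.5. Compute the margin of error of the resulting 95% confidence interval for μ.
Margin of error = 1.49

Margin of error = z* · σ/√n
= 1.960 · 16.5/√471
= 1.960 · 16.5/21.7025
= 1.49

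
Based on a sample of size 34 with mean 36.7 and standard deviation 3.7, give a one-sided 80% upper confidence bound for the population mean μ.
μ ≤ 37.24

Upper bound (one-sided):
t* = 0.853 (one-sided for 80%)
Upper bound = x̄ + t* · s/√n = 36.7 + 0.853 · 3.7/√34 = 37.24

We are 80% confident that μ ≤ 37.24.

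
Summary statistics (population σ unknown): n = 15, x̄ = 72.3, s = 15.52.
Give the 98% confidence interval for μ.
(61.78, 82.82)

t-interval (σ unknown):
df = n - 1 = 14
t* = 2.624 for 98% confidence

Margin of error = t* · s/√n = 2.624 · 15.52/√15 = 10.52

CI: (61.78, 82.82)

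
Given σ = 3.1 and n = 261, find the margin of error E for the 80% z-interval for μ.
Margin of error = 0.25

Margin of error = z* · σ/√n
= 1.282 · 3.1/√261
= 1.282 · 3.1/16.1555
= 0.25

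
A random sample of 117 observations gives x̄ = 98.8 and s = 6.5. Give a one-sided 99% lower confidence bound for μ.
μ ≥ 97.38

Lower bound (one-sided):
t* = 2.359 (one-sided for 99%)
Lower bound = x̄ - t* · s/√n = 98.8 - 2.359 · 6.5/√117 = 97.38

We are 99% confident that μ ≥ 97.38.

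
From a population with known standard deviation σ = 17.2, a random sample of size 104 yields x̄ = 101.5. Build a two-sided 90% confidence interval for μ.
(98.73, 104.27)

z-interval (σ known):
z* = 1.645 for 90% confidence

Margin of error = z* · σ/√n = 1.645 · 17.2/√104 = 2.77

CI: (101.5 - 2.77, 101.5 + 2.77) = (98.73, 104.27)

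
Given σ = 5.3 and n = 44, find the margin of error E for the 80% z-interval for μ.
Margin of error = 1.02

Margin of error = z* · σ/√n
= 1.282 · 5.3/√44
= 1.282 · 5.3/6.6332
= 1.02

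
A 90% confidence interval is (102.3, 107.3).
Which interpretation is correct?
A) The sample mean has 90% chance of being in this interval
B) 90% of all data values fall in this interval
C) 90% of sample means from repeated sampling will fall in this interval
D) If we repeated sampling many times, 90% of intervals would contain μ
D

A) Wrong — x̄ is observed and sits in the interval by construction.
B) Wrong — a CI is about the parameter μ, not individual data values.
C) Wrong — coverage applies to intervals containing μ, not to future x̄ values.
D) Correct — this is the frequentist long-run coverage interpretation.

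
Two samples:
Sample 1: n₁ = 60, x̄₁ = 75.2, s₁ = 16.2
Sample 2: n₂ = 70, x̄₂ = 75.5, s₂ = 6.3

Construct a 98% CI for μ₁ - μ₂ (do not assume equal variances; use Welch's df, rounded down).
(-5.59, 4.99)

Difference: x̄₁ - x̄₂ = -0.30
SE = √(s₁²/n₁ + s₂²/n₂) = √(16.2²/60 + 6.3²/70) = 2.2228
df = 74.22 → 74 (Welch–Satterthwaite, rounded down)
t* = 2.378

CI: -0.30 ± 2.378 · 2.2228 = -0.30 ± 5.29 = (-5.59, 4.99)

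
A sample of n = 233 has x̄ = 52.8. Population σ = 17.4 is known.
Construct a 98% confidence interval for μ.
(50.15, 55.45)

z-interval (σ known):
z* = 2.326 for 98% confidence

Margin of error = z* · σ/√n = 2.326 · 17.4/√233 = 2.65

CI: (52.8 - 2.65, 52.8 + 2.65) = (50.15, 55.45)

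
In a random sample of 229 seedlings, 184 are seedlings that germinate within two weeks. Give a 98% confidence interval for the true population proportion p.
(0.742, 0.865)

Proportion CI:
p̂ = 184/229 = 0.80349
SE = √(p̂(1-p̂)/n) = √(0.80349 · 0.19651 / 229) = 0.02626

z* = 2.326
Margin = z* · SE = 2.326 · 0.02626 = 0.0611

CI: 0.80349 ± 0.0611 = (0.742, 0.865)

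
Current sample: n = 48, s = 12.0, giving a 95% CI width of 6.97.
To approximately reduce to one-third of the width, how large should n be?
n ≈ 432

CI width ∝ 1/√n
To reduce width by factor 3, need √n to grow by 3 → need 3² = 9 times as many samples.

Current: n = 48, width = 6.97
New: n = 432, width ≈ 2.27

Width reduced by factor of 6.97/2.27 = 3.07.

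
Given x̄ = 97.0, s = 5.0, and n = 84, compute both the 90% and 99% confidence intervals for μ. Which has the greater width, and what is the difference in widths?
99% CI is wider by 1.07

df = 83
90% CI: t* = 1.663, (96.09, 97.91), width = 2 · t* · s/√n = 1.81
99% CI: t* = 2.636, (95.56, 98.44), width = 2 · t* · s/√n = 2.88

The 99% CI is wider by 2.88 - 1.81 = 1.07.
Higher confidence requires a wider interval.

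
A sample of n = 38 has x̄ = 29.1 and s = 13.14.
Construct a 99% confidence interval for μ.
(23.31, 34.89)

t-interval (σ unknown):
df = n - 1 = 37
t* = 2.715 for 99% confidence

Margin of error = t* · s/√n = 2.715 · 13.14/√38 = 5.79

CI: (23.31, 34.89)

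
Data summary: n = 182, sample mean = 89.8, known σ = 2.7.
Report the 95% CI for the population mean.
(89.41, 90.19)

z-interval (σ known):
z* = 1.960 for 95% confidence

Margin of error = z* · σ/√n = 1.960 · 2.7/√182 = 0.39

CI: (89.8 - 0.39, 89.8 + 0.39) = (89.41, 90.19)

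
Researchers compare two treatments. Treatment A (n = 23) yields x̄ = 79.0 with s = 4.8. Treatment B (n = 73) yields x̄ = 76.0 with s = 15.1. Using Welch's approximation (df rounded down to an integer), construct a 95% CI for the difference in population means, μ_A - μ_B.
(-1.03, 7.03)

Difference: x̄₁ - x̄₂ = 3.00
SE = √(s₁²/n₁ + s₂²/n₂) = √(4.8²/23 + 15.1²/73) = 2.0310
df = 93.96 → 93 (Welch–Satterthwaite, rounded down)
t* = 1.986

CI: 3.00 ± 1.986 · 2.0310 = 3.00 ± 4.03 = (-1.03, 7.03)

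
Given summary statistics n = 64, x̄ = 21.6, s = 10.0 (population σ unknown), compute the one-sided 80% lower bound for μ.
μ ≥ 20.54

Lower bound (one-sided):
t* = 0.847 (one-sided for 80%)
Lower bound = x̄ - t* · s/√n = 21.6 - 0.847 · 10.0/√64 = 20.54

We are 80% confident that μ ≥ 20.54.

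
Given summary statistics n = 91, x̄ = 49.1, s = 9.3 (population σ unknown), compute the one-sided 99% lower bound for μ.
μ ≥ 46.79

Lower bound (one-sided):
t* = 2.368 (one-sided for 99%)
Lower bound = x̄ - t* · s/√n = 49.1 - 2.368 · 9.3/√91 = 46.79

We are 99% confident that μ ≥ 46.79.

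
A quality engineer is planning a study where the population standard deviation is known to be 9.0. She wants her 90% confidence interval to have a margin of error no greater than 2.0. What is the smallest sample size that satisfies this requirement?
n ≥ 55

For margin E ≤ 2.0:
n ≥ (z* · σ / E)²
n ≥ (1.645 · 9.0 / 2.0)²
n ≥ 54.80

Minimum n = 55 (rounding up)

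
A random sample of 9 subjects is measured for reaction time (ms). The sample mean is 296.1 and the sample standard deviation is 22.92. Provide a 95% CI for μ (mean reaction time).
(278.48, 313.72)

t-interval (σ unknown):
df = n - 1 = 8
t* = 2.306 for 95% confidence

Margin of error = t* · s/√n = 2.306 · 22.92/√9 = 17.62

CI: (278.48, 313.72)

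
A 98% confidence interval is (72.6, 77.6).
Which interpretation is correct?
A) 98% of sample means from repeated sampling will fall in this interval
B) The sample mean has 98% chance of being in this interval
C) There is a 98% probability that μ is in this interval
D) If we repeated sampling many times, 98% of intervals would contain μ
D

A) Wrong — coverage applies to intervals containing μ, not to future x̄ values.
B) Wrong — x̄ is observed and sits in the interval by construction.
C) Wrong — μ is fixed; the randomness lives in the interval, not in μ.
D) Correct — this is the frequentist long-run coverage interpretation.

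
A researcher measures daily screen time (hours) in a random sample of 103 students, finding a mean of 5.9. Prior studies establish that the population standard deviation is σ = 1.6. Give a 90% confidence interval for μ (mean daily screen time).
(5.64, 6.16)

z-interval (σ known):
z* = 1.645 for 90% confidence

Margin of error = z* · σ/√n = 1.645 · 1.6/√103 = 0.26

CI: (5.9 - 0.26, 5.9 + 0.26) = (5.64, 6.16)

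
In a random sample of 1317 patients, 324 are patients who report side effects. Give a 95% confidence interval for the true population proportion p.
(0.223, 0.269)

Proportion CI:
p̂ = 324/1317 = 0.24601
SE = √(p̂(1-p̂)/n) = √(0.24601 · 0.75399 / 1317) = 0.01187

z* = 1.960
Margin = z* · SE = 1.960 · 0.01187 = 0.0233

CI: 0.24601 ± 0.0233 = (0.223, 0.269)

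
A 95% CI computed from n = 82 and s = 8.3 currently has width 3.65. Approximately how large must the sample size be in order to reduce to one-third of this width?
n ≈ 738

CI width ∝ 1/√n
To reduce width by factor 3, need √n to grow by 3 → need 3² = 9 times as many samples.

Current: n = 82, width = 3.65
New: n = 738, width ≈ 1.20

Width reduced by factor of 3.65/1.20 = 3.04.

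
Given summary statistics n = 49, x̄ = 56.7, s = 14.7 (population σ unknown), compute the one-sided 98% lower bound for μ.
μ ≥ 52.27

Lower bound (one-sided):
t* = 2.111 (one-sided for 98%)
Lower bound = x̄ - t* · s/√n = 56.7 - 2.111 · 14.7/√49 = 52.27

We are 98% confident that μ ≥ 52.27.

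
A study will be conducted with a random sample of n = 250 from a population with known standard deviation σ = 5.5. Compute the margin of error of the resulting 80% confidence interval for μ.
Margin of error = 0.45

Margin of error = z* · σ/√n
= 1.282 · 5.5/√250
= 1.282 · 5.5/15.8114
= 0.45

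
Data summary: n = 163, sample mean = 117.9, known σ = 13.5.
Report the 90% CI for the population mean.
(116.16, 119.64)

z-interval (σ known):
z* = 1.645 for 90% confidence

Margin of error = z* · σ/√n = 1.645 · 13.5/√163 = 1.74

CI: (117.9 - 1.74, 117.9 + 1.74) = (116.16, 119.64)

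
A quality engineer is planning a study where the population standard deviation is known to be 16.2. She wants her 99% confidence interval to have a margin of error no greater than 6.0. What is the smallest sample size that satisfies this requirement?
n ≥ 49

For margin E ≤ 6.0:
n ≥ (z* · σ / E)²
n ≥ (2.576 · 16.2 / 6.0)²
n ≥ 48.37

Minimum n = 49 (rounding up)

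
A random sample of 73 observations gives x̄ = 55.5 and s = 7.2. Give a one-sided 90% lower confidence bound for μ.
μ ≥ 54.41

Lower bound (one-sided):
t* = 1.293 (one-sided for 90%)
Lower bound = x̄ - t* · s/√n = 55.5 - 1.293 · 7.2/√73 = 54.41

We are 90% confident that μ ≥ 54.41.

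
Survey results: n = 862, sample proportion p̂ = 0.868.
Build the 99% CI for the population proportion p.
(0.838, 0.898)

Proportion CI:
SE = √(p̂(1-p̂)/n) = √(0.868 · 0.132 / 862) = 0.01153

z* = 2.576
Margin = z* · SE = 2.576 · 0.01153 = 0.0297

CI: 0.868 ± 0.0297 = (0.838, 0.898)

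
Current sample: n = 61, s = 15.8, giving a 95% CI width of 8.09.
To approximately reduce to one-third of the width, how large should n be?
n ≈ 549

CI width ∝ 1/√n
To reduce width by factor 3, need √n to grow by 3 → need 3² = 9 times as many samples.

Current: n = 61, width = 8.09
New: n = 549, width ≈ 2.65

Width reduced by factor of 8.09/2.65 = 3.05.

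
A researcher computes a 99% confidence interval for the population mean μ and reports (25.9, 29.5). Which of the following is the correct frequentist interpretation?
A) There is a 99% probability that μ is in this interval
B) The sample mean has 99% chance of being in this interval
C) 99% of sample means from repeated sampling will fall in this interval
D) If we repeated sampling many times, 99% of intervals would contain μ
D

A) Wrong — μ is fixed; the randomness lives in the interval, not in μ.
B) Wrong — x̄ is observed and sits in the interval by construction.
C) Wrong — coverage applies to intervals containing μ, not to future x̄ values.
D) Correct — this is the frequentist long-run coverage interpretation.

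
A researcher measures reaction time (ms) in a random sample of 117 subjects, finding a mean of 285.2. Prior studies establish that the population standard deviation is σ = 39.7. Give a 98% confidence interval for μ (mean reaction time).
(276.66, 293.74)

z-interval (σ known):
z* = 2.326 for 98% confidence

Margin of error = z* · σ/√n = 2.326 · 39.7/√117 = 8.54

CI: (285.2 - 8.54, 285.2 + 8.54) = (276.66, 293.74)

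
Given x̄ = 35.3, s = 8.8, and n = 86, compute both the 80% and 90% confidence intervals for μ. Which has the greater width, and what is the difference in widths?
90% CI is wider by 0.71

df = 85
80% CI: t* = 1.292, (34.07, 36.53), width = 2 · t* · s/√n = 2.45
90% CI: t* = 1.663, (33.72, 36.88), width = 2 · t* · s/√n = 3.16

The 90% CI is wider by 3.16 - 2.45 = 0.71.
Higher confidence requires a wider interval.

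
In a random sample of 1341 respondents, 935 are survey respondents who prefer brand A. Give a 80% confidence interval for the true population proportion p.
(0.681, 0.713)

Proportion CI:
p̂ = 935/1341 = 0.69724
SE = √(p̂(1-p̂)/n) = √(0.69724 · 0.30276 / 1341) = 0.01255

z* = 1.282
Margin = z* · SE = 1.282 · 0.01255 = 0.0161

CI: 0.69724 ± 0.0161 = (0.681, 0.713)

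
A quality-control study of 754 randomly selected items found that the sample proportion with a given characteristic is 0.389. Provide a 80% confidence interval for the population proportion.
(0.366, 0.412)

Proportion CI:
SE = √(p̂(1-p̂)/n) = √(0.389 · 0.611 / 754) = 0.01775

z* = 1.282
Margin = z* · SE = 1.282 · 0.01775 = 0.0228

CI: 0.389 ± 0.0228 = (0.366, 0.412)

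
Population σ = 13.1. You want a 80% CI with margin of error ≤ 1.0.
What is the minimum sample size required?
n ≥ 283

For margin E ≤ 1.0:
n ≥ (z* · σ / E)²
n ≥ (1.282 · 13.1 / 1.0)²
n ≥ 282.05

Minimum n = 283 (rounding up)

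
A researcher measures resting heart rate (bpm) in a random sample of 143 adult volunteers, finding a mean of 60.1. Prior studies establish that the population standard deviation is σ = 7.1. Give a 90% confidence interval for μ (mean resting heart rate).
(59.12, 61.08)

z-interval (σ known):
z* = 1.645 for 90% confidence

Margin of error = z* · σ/√n = 1.645 · 7.1/√143 = 0.98

CI: (60.1 - 0.98, 60.1 + 0.98) = (59.12, 61.08)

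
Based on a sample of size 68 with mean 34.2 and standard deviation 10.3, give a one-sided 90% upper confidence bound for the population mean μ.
μ ≤ 35.82

Upper bound (one-sided):
t* = 1.294 (one-sided for 90%)
Upper bound = x̄ + t* · s/√n = 34.2 + 1.294 · 10.3/√68 = 35.82

We are 90% confident that μ ≤ 35.82.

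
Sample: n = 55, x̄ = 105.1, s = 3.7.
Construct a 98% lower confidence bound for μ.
μ ≥ 104.05

Lower bound (one-sided):
t* = 2.105 (one-sided for 98%)
Lower bound = x̄ - t* · s/√n = 105.1 - 2.105 · 3.7/√55 = 104.05

We are 98% confident that μ ≥ 104.05.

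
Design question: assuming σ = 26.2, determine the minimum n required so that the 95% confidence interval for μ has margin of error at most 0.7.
n ≥ 5382

For margin E ≤ 0.7:
n ≥ (z* · σ / E)²
n ≥ (1.960 · 26.2 / 0.7)²
n ≥ 5381.69

Minimum n = 5382 (rounding up)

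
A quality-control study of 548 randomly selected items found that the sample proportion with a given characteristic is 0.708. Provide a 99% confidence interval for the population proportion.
(0.658, 0.758)

Proportion CI:
SE = √(p̂(1-p̂)/n) = √(0.708 · 0.292 / 548) = 0.01942

z* = 2.576
Margin = z* · SE = 2.576 · 0.01942 = 0.0500

CI: 0.708 ± 0.0500 = (0.658, 0.758)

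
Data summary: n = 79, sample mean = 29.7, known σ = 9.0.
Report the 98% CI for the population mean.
(27.34, 32.06)

z-interval (σ known):
z* = 2.326 for 98% confidence

Margin of error = z* · σ/√n = 2.326 · 9.0/√79 = 2.36

CI: (29.7 - 2.36, 29.7 + 2.36) = (27.34, 32.06)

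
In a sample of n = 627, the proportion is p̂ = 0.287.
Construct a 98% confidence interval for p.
(0.245, 0.329)

Proportion CI:
SE = √(p̂(1-p̂)/n) = √(0.287 · 0.713 / 627) = 0.01807

z* = 2.326
Margin = z* · SE = 2.326 · 0.01807 = 0.0420

CI: 0.287 ± 0.0420 = (0.245, 0.329)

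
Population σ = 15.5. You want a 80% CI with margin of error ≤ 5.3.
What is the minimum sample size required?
n ≥ 15

For margin E ≤ 5.3:
n ≥ (z* · σ / E)²
n ≥ (1.282 · 15.5 / 5.3)²
n ≥ 14.06

Minimum n = 15 (rounding up)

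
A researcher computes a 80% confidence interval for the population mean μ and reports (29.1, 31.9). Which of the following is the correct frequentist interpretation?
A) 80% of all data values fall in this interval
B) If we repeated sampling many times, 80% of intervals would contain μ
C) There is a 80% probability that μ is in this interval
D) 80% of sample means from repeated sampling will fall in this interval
B

A) Wrong — a CI is about the parameter μ, not individual data values.
B) Correct — this is the frequentist long-run coverage interpretation.
C) Wrong — μ is fixed; the randomness lives in the interval, not in μ.
D) Wrong — coverage applies to intervals containing μ, not to future x̄ values.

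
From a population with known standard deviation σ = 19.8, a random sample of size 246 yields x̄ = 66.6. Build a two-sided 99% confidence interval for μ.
(63.35, 69.85)

z-interval (σ known):
z* = 2.576 for 99% confidence

Margin of error = z* · σ/√n = 2.576 · 19.8/√246 = 3.25

CI: (66.6 - 3.25, 66.6 + 3.25) = (63.35, 69.85)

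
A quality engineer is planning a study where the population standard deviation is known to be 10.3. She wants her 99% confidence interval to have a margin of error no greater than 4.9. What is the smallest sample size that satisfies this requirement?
n ≥ 30

For margin E ≤ 4.9:
n ≥ (z* · σ / E)²
n ≥ (2.576 · 10.3 / 4.9)²
n ≥ 29.32

Minimum n = 30 (rounding up)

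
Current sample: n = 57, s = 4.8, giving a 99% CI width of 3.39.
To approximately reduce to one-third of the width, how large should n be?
n ≈ 513

CI width ∝ 1/√n
To reduce width by factor 3, need √n to grow by 3 → need 3² = 9 times as many samples.

Current: n = 57, width = 3.39
New: n = 513, width ≈ 1.10

Width reduced by factor of 3.39/1.10 = 3.08.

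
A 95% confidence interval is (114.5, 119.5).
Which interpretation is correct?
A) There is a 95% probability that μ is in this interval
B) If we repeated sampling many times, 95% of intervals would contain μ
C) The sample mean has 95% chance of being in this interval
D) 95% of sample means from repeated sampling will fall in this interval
B

A) Wrong — μ is fixed; the randomness lives in the interval, not in μ.
B) Correct — this is the frequentist long-run coverage interpretation.
C) Wrong — x̄ is observed and sits in the interval by construction.
D) Wrong — coverage applies to intervals containing μ, not to future x̄ values.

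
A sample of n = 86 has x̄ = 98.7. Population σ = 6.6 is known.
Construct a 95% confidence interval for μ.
(97.31, 100.09)

z-interval (σ known):
z* = 1.960 for 95% confidence

Margin of error = z* · σ/√n = 1.960 · 6.6/√86 = 1.39

CI: (98.7 - 1.39, 98.7 + 1.39) = (97.31, 100.09)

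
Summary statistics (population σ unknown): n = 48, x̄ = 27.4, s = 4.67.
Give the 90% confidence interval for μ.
(26.27, 28.53)

t-interval (σ unknown):
df = n - 1 = 47
t* = 1.678 for 90% confidence

Margin of error = t* · s/√n = 1.678 · 4.67/√48 = 1.13

CI: (26.27, 28.53)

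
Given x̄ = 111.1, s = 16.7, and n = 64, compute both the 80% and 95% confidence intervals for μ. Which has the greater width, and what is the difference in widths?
95% CI is wider by 2.93

df = 63
80% CI: t* = 1.295, (108.40, 113.80), width = 2 · t* · s/√n = 5.41
95% CI: t* = 1.998, (106.93, 115.27), width = 2 · t* · s/√n = 8.34

The 95% CI is wider by 8.34 - 5.41 = 2.93.
Higher confidence requires a wider interval.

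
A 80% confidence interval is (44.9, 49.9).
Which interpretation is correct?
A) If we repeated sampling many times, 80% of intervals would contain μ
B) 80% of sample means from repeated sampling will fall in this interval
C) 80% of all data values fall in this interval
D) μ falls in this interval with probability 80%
A

A) Correct — this is the frequentist long-run coverage interpretation.
B) Wrong — coverage applies to intervals containing μ, not to future x̄ values.
C) Wrong — a CI is about the parameter μ, not individual data values.
D) Wrong — μ is fixed; the randomness lives in the interval, not in μ.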